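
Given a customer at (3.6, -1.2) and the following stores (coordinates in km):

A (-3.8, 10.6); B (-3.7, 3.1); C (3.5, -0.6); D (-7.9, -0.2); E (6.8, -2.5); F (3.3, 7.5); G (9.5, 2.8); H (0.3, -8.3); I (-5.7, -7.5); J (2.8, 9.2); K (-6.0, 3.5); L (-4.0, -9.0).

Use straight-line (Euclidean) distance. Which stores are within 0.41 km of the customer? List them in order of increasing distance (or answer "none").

Distances from (3.6, -1.2):
A: √((-7.4)² + (11.8)²) = √(54.760 + 139.240) = 13.9 km
B: √((-7.3)² + (4.3)²) = √(53.290 + 18.490) = 8.5 km
C: √((-0.1)² + (0.6)²) = √(0.010 + 0.360) = 0.6 km
D: √((-11.5)² + (1.0)²) = √(132.250 + 1.000) = 11.5 km
E: √((3.2)² + (-1.3)²) = √(10.240 + 1.690) = 3.5 km
F: √((-0.3)² + (8.7)²) = √(0.090 + 75.690) = 8.7 km
G: √((5.9)² + (4.0)²) = √(34.810 + 16.000) = 7.1 km
H: √((-3.3)² + (-7.1)²) = √(10.890 + 50.410) = 7.8 km
I: √((-9.3)² + (-6.3)²) = √(86.490 + 39.690) = 11.2 km
J: √((-0.8)² + (10.4)²) = √(0.640 + 108.160) = 10.4 km
K: √((-9.6)² + (4.7)²) = √(92.160 + 22.090) = 10.7 km
L: √((-7.6)² + (-7.8)²) = √(57.760 + 60.840) = 10.9 km
Threshold 0.41 km: none within range.

none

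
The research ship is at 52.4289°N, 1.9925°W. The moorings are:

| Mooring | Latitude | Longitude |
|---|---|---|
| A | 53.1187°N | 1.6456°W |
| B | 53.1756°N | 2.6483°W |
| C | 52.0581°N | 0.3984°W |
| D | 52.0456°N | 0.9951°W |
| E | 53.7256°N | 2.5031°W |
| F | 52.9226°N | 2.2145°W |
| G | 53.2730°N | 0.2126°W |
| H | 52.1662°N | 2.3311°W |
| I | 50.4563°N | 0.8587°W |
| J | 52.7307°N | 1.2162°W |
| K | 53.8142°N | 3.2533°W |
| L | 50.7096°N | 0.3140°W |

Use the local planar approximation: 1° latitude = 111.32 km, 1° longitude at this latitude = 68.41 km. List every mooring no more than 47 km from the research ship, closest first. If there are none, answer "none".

Distances from 52.4289°N, 1.9925°W:
A: √((0.6898·111.32)² + (0.3469·68.41)²) = √(5896.479261 + 563.180722) = 80.3720 km
B: √((0.7467·111.32)² + (-0.6558·68.41)²) = √(6909.373946 + 2012.713713) = 94.4568 km
C: √((-0.3708·111.32)² + (1.5941·68.41)²) = √(1703.828374 + 11892.421802) = 116.6030 km
D: √((-0.3833·111.32)² + (0.9974·68.41)²) = √(1820.639806 + 4655.624110) = 80.4752 km
E: √((1.2967·111.32)² + (-0.5106·68.41)²) = √(20836.531025 + 1220.115100) = 148.5148 km
F: √((0.4937·111.32)² + (-0.2220·68.41)²) = √(3020.456947 + 230.645576) = 57.0184 km
G: √((0.8441·111.32)² + (1.7799·68.41)²) = √(8829.461066 + 14826.218184) = 153.8040 km
H: √((-0.2627·111.32)² + (-0.3386·68.41)²) = √(855.197733 + 536.553569) = 37.3062 km
I: √((-1.9726·111.32)² + (1.1338·68.41)²) = √(48219.694318 + 6016.058992) = 232.8857 km
J: √((0.3018·111.32)² + (0.7763·68.41)²) = √(1128.716480 + 2820.319779) = 62.8414 km
K: √((1.3853·111.32)² + (-1.2608·68.41)²) = √(23781.216341 + 7439.291582) = 176.6933 km
L: √((-1.7193·111.32)² + (1.6785·68.41)²) = √(36631.079869 + 13185.052762) = 223.1953 km
Threshold 47 km: H (37.3062 km) is within range.

H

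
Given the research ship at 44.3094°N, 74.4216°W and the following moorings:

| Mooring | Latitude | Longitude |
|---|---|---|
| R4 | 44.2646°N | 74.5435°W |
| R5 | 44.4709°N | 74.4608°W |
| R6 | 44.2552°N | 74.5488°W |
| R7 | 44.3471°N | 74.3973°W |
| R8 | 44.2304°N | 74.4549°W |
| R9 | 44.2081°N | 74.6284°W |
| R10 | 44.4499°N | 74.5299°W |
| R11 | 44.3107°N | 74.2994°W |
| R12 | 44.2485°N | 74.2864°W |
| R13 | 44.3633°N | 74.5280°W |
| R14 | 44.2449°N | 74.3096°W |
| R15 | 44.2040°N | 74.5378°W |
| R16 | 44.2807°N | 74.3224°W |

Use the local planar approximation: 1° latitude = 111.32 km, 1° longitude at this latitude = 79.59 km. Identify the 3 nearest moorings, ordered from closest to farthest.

R7, R16, R8

Distances from 44.3094°N, 74.4216°W:
R4: 10.9087 km
R5: 18.2469 km
R6: 11.7854 km
R7: 4.6210 km
R8: 9.1850 km
R9: 19.9517 km
R10: 17.8584 km
R11: 9.7270 km
R12: 12.7181 km
R13: 10.3786 km
R14: 11.4462 km
R15: 14.9398 km
R16: 8.5172 km
Sorted: R7 (4.6210 km) < R16 (8.5172 km) < R8 (9.1850 km) < R11 (9.7270 km) < R13 (10.3786 km) < …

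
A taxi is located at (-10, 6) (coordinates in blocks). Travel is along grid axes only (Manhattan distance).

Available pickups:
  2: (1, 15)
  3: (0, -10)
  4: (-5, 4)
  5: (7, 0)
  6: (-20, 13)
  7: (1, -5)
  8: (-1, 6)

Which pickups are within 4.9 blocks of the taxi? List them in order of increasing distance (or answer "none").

Distances from (-10, 6):
2: 20 blocks
3: 26 blocks
4: 7 blocks
5: 23 blocks
6: 17 blocks
7: 22 blocks
8: 9 blocks
Threshold 4.9 blocks: none within range.

none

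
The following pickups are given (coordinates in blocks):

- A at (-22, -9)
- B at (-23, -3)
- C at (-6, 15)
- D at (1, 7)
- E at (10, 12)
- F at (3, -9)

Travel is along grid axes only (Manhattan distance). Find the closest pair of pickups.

Pairwise distances:
A–B: 7 blocks
A–C: 40 blocks
A–D: 39 blocks
A–E: 53 blocks
A–F: 25 blocks
B–C: 35 blocks
B–D: 34 blocks
B–E: 48 blocks
B–F: 32 blocks
C–D: 15 blocks
C–E: 19 blocks
C–F: 33 blocks
D–E: 14 blocks
D–F: 18 blocks
E–F: 28 blocks
Closest pair: A–B at 7 blocks.

A and B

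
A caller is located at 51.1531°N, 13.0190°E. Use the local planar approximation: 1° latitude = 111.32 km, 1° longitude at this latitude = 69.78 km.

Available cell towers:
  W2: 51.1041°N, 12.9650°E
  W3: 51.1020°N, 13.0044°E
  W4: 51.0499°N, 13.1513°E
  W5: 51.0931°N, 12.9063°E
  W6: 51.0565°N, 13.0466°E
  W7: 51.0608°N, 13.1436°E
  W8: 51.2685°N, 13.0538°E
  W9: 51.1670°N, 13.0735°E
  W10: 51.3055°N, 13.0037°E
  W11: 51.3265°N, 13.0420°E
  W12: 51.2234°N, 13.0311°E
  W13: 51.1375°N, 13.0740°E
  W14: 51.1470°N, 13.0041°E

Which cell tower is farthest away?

W11

Distances from 51.1531°N, 13.0190°E:
W2: 6.6297 km
W3: 5.7790 km
W4: 14.7379 km
W5: 10.3178 km
W6: 10.9246 km
W7: 13.4599 km
W8: 13.0738 km
W9: 4.1057 km
W10: 16.9987 km
W11: 19.3695 km
W12: 7.8712 km
W13: 4.2125 km
W14: 1.2418 km
Maximum: W11 at 19.3695 km.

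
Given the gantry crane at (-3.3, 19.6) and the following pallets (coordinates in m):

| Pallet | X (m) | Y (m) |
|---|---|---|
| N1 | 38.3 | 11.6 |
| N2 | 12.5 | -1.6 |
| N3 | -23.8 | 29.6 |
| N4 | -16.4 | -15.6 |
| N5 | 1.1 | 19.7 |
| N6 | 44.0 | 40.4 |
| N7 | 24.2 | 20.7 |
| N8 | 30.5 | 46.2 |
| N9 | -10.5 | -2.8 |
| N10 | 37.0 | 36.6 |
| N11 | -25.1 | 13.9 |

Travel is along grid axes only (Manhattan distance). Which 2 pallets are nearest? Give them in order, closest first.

N5, N11

Distances from (-3.3, 19.6):
N1: |41.6| + |-8.0| = 41.6 + 8.0 = 49.6 m
N2: |15.8| + |-21.2| = 15.8 + 21.2 = 37.0 m
N3: |-20.5| + |10.0| = 20.5 + 10.0 = 30.5 m
N4: |-13.1| + |-35.2| = 13.1 + 35.2 = 48.3 m
N5: |4.4| + |0.1| = 4.4 + 0.1 = 4.5 m
N6: |47.3| + |20.8| = 47.3 + 20.8 = 68.1 m
N7: |27.5| + |1.1| = 27.5 + 1.1 = 28.6 m
N8: |33.8| + |26.6| = 33.8 + 26.6 = 60.4 m
N9: |-7.2| + |-22.4| = 7.2 + 22.4 = 29.6 m
N10: |40.3| + |17.0| = 40.3 + 17.0 = 57.3 m
N11: |-21.8| + |-5.7| = 21.8 + 5.7 = 27.5 m
Sorted: N5 (4.5 m) < N11 (27.5 m) < N7 (28.6 m) < N9 (29.6 m) < …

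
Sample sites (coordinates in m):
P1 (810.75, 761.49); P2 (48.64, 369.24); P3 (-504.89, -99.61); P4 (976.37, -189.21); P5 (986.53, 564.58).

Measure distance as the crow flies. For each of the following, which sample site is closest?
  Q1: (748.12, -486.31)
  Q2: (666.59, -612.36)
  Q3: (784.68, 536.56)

Q1→P4; Q2→P4; Q3→P5

Q1 at (748.12, -486.31):
  P1: 1249.37 m
  P2: 1105.10 m
  P3: 1311.32 m
  P4: 374.66 m
  P5: 1077.59 m
  → nearest: P4 (374.66 m)
Q2 at (666.59, -612.36):
  P1: 1381.39 m
  P2: 1159.91 m
  P3: 1278.78 m
  P4: 524.42 m
  P5: 1219.65 m
  → nearest: P4 (524.42 m)
Q3 at (784.68, 536.56):
  P1: 226.44 m
  P2: 754.82 m
  P3: 1437.95 m
  P4: 750.66 m
  P5: 203.79 m
  → nearest: P5 (203.79 m)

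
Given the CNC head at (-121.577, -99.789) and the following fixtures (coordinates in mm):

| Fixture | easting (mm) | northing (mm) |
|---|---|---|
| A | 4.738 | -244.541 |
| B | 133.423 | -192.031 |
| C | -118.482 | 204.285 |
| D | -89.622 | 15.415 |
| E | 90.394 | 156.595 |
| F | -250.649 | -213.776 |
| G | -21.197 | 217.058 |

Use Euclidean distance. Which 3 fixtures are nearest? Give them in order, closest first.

D, F, A

Distances from (-121.577, -99.789):
A: 192.116 mm
B: 271.171 mm
C: 304.090 mm
D: 119.554 mm
E: 332.663 mm
F: 172.199 mm
G: 332.368 mm
Sorted: D (119.554 mm) < F (172.199 mm) < A (192.116 mm) < B (271.171 mm) < C (304.090 mm) < …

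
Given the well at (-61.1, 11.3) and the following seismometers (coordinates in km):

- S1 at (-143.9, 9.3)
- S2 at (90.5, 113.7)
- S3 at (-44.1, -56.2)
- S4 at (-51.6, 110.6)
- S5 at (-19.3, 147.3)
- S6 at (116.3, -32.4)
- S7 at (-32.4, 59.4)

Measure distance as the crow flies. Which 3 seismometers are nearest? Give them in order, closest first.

S7, S3, S1

Distances from (-61.1, 11.3):
S1: 82.8 km
S2: 182.9 km
S3: 69.6 km
S4: 99.8 km
S5: 142.3 km
S6: 182.7 km
S7: 56.0 km
Sorted: S7 (56.0 km) < S3 (69.6 km) < S1 (82.8 km) < S4 (99.8 km) < S5 (142.3 km) < …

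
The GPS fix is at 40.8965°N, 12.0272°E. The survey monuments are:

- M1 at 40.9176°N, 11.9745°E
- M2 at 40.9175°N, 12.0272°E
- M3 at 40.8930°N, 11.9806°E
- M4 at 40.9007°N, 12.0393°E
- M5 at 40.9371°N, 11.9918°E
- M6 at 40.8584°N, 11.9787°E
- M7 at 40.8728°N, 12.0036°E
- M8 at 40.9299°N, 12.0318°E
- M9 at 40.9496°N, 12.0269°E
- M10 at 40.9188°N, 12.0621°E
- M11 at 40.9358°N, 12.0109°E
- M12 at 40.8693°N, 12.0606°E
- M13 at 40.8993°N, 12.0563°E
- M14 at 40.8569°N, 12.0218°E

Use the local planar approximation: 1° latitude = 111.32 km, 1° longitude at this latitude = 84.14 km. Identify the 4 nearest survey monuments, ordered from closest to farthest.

M4, M2, M13, M7

Distances from 40.8965°N, 12.0272°E:
M1: √((0.0211·111.32)² + (-0.0527·84.14)²) = √(5.517106 + 19.661935) = 5.0179 km
M2: √((0.0210·111.32)² + (0.0000·84.14)²) = √(5.464935 + 0.000000) = 2.3377 km
M3: √((-0.0035·111.32)² + (-0.0466·84.14)²) = √(0.151804 + 15.373645) = 3.9402 km
M4: √((0.0042·111.32)² + (0.0121·84.14)²) = √(0.218597 + 1.036515) = 1.1203 km
M5: √((0.0406·111.32)² + (-0.0354·84.14)²) = √(20.426712 + 8.871796) = 5.4128 km
M6: √((-0.0381·111.32)² + (-0.0485·84.14)²) = √(17.988558 + 16.652847) = 5.8857 km
M7: √((-0.0237·111.32)² + (-0.0236·84.14)²) = √(6.960542 + 3.943020) = 3.3021 km
M8: √((0.0334·111.32)² + (0.0046·84.14)²) = √(13.824178 + 0.149803) = 3.7382 km
M9: √((0.0531·111.32)² + (-0.0003·84.14)²) = √(34.941009 + 0.000637) = 5.9111 km
M10: √((0.0223·111.32)² + (0.0349·84.14)²) = √(6.162488 + 8.622950) = 3.8452 km
M11: √((0.0393·111.32)² + (-0.0163·84.14)²) = √(19.139540 + 1.880963) = 4.5848 km
M12: √((-0.0272·111.32)² + (0.0334·84.14)²) = √(9.168203 + 7.897651) = 4.1311 km
M13: √((0.0028·111.32)² + (0.0291·84.14)²) = √(0.097154 + 5.995025) = 2.4682 km
M14: √((-0.0396·111.32)² + (-0.0054·84.14)²) = √(19.432862 + 0.206439) = 4.4316 km
Sorted: M4 (1.1203 km) < M2 (2.3377 km) < M13 (2.4682 km) < M7 (3.3021 km) < M8 (3.7382 km) < M10 (3.8452 km) < …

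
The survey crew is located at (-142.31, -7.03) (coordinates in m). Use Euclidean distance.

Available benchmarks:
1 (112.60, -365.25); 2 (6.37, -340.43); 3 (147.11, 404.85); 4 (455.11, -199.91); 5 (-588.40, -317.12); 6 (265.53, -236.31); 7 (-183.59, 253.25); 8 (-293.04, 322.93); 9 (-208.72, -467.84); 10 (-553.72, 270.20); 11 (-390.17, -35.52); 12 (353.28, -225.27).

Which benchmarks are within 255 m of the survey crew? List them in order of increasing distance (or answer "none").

11

Distances from (-142.31, -7.03):
1: 439.66 m
2: 365.05 m
3: 503.40 m
4: 627.78 m
5: 543.28 m
6: 467.87 m
7: 263.53 m
8: 362.76 m
9: 465.57 m
10: 496.10 m
11: 249.49 m
12: 541.51 m
Threshold 255 m: 11 (249.49 m) is within range.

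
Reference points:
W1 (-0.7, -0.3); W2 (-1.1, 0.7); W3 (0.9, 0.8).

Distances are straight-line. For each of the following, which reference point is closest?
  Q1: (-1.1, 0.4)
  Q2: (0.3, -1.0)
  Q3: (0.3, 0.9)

Q1→W2; Q2→W1; Q3→W3

Q1 at (-1.1, 0.4):
  W1: √((0.4)² + (-0.7)²) = √(0.160 + 0.490) = 0.8
  W2: √((0.0)² + (0.3)²) = √(0.000 + 0.090) = 0.3
  W3: √((2.0)² + (0.4)²) = √(4.000 + 0.160) = 2.0
  → nearest: W2 (0.3)
Q2 at (0.3, -1.0):
  W1: √((-1.0)² + (0.7)²) = √(1.000 + 0.490) = 1.2
  W2: √((-1.4)² + (1.7)²) = √(1.960 + 2.890) = 2.2
  W3: √((0.6)² + (1.8)²) = √(0.360 + 3.240) = 1.9
  → nearest: W1 (1.2)
Q3 at (0.3, 0.9):
  W1: √((-1.0)² + (-1.2)²) = √(1.000 + 1.440) = 1.6
  W2: √((-1.4)² + (-0.2)²) = √(1.960 + 0.040) = 1.4
  W3: √((0.6)² + (-0.1)²) = √(0.360 + 0.010) = 0.6
  → nearest: W3 (0.6)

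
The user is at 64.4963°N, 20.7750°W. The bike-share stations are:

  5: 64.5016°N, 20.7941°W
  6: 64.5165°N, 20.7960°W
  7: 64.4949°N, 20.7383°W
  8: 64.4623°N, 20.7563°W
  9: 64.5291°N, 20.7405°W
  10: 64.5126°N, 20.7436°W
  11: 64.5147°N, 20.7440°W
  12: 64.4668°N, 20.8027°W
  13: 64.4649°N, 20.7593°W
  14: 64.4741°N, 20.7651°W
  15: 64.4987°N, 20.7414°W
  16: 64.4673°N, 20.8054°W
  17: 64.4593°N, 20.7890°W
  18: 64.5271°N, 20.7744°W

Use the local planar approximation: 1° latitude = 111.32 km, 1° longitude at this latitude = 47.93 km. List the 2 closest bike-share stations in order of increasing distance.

Distances from 64.4963°N, 20.7750°W:
5: 1.0891 km
6: 2.4637 km
7: 1.7659 km
8: 3.8896 km
9: 4.0083 km
10: 2.3574 km
11: 2.5304 km
12: 3.5422 km
13: 3.5755 km
14: 2.5164 km
15: 1.6325 km
16: 3.5419 km
17: 4.1731 km
18: 3.4288 km
Sorted: 5 (1.0891 km) < 15 (1.6325 km) < 7 (1.7659 km) < 10 (2.3574 km) < …

5, 15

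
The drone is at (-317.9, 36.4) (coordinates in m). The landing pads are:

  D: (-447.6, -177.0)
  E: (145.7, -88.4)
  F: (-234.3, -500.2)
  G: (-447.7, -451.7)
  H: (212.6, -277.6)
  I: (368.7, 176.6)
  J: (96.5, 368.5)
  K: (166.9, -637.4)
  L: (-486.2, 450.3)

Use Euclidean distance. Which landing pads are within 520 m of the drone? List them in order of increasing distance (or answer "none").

Distances from (-317.9, 36.4):
D: √((-129.7)² + (-213.4)²) = √(16822.090 + 45539.560) = 249.7 m
E: √((463.6)² + (-124.8)²) = √(214924.960 + 15575.040) = 480.1 m
F: √((83.6)² + (-536.6)²) = √(6988.960 + 287939.560) = 543.1 m
G: √((-129.8)² + (-488.1)²) = √(16848.040 + 238241.610) = 505.1 m
H: √((530.5)² + (-314.0)²) = √(281430.250 + 98596.000) = 616.5 m
I: √((686.6)² + (140.2)²) = √(471419.560 + 19656.040) = 700.8 m
J: √((414.4)² + (332.1)²) = √(171727.360 + 110290.410) = 531.1 m
K: √((484.8)² + (-673.8)²) = √(235031.040 + 454006.440) = 830.1 m
L: √((-168.3)² + (413.9)²) = √(28324.890 + 171313.210) = 446.8 m
Threshold 520 m: D (249.7 m), L (446.8 m), E (480.1 m), G (505.1 m) are within range.

D, L, E, G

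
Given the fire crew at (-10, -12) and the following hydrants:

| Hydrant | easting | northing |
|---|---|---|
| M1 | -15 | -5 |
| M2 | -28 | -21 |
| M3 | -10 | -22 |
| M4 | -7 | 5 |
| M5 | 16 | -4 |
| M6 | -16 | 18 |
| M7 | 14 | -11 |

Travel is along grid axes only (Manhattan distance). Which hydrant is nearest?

M3

Distances from (-10, -12):
M1: |-5| + |7| = 5 + 7 = 12
M2: |-18| + |-9| = 18 + 9 = 27
M3: |0| + |-10| = 0 + 10 = 10
M4: |3| + |17| = 3 + 17 = 20
M5: |26| + |8| = 26 + 8 = 34
M6: |-6| + |30| = 6 + 30 = 36
M7: |24| + |1| = 24 + 1 = 25
Minimum: M3 at 10.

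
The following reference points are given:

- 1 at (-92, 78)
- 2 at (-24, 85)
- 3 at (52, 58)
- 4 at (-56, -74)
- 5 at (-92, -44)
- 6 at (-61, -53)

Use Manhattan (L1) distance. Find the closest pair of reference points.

4 and 6

Pairwise distances:
1–2: |68| + |7| = 68 + 7 = 75
1–3: |144| + |-20| = 144 + 20 = 164
1–4: |36| + |-152| = 36 + 152 = 188
1–5: |0| + |-122| = 0 + 122 = 122
1–6: |31| + |-131| = 31 + 131 = 162
2–3: |76| + |-27| = 76 + 27 = 103
2–4: |-32| + |-159| = 32 + 159 = 191
2–5: |-68| + |-129| = 68 + 129 = 197
2–6: |-37| + |-138| = 37 + 138 = 175
3–4: |-108| + |-132| = 108 + 132 = 240
3–5: |-144| + |-102| = 144 + 102 = 246
3–6: |-113| + |-111| = 113 + 111 = 224
4–5: |-36| + |30| = 36 + 30 = 66
4–6: |-5| + |21| = 5 + 21 = 26
5–6: |31| + |-9| = 31 + 9 = 40
Closest pair: 4–6 at 26.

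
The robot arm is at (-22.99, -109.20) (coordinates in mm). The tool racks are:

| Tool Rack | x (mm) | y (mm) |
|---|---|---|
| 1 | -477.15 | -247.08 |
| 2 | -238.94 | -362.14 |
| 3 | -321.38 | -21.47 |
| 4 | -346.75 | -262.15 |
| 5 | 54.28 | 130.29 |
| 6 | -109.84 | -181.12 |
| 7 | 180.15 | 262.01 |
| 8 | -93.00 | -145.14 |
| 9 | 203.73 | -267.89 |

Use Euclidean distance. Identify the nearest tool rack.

Distances from (-22.99, -109.20):
1: √((-454.16)² + (-137.88)²) = √(206261.3056 + 19010.8944) = 474.63 mm
2: √((-215.95)² + (-252.94)²) = √(46634.4025 + 63978.6436) = 332.59 mm
3: √((-298.39)² + (87.73)²) = √(89036.5921 + 7696.5529) = 311.02 mm
4: √((-323.76)² + (-152.95)²) = √(104820.5376 + 23393.7025) = 358.07 mm
5: √((77.27)² + (239.49)²) = √(5970.6529 + 57355.4601) = 251.65 mm
6: √((-86.85)² + (-71.92)²) = √(7542.9225 + 5172.4864) = 112.76 mm
7: √((203.14)² + (371.21)²) = √(41265.8596 + 137796.8641) = 423.16 mm
8: √((-70.01)² + (-35.94)²) = √(4901.4001 + 1291.6836) = 78.70 mm
9: √((226.72)² + (-158.69)²) = √(51401.9584 + 25182.5161) = 276.74 mm
Minimum: 8 at 78.70 mm.

8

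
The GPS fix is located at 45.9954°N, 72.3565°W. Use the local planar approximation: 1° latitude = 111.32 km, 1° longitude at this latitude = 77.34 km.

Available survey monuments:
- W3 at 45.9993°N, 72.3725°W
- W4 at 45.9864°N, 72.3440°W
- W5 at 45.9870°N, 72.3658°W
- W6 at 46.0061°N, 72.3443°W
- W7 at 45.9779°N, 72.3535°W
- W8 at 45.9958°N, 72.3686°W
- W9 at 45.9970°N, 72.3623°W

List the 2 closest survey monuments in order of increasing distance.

Distances from 45.9954°N, 72.3565°W:
W3: √((0.0039·111.32)² + (-0.0160·77.34)²) = √(0.188484 + 1.531258) = 1.3114 km
W4: √((-0.0090·111.32)² + (0.0125·77.34)²) = √(1.003764 + 0.934606) = 1.3923 km
W5: √((-0.0084·111.32)² + (-0.0093·77.34)²) = √(0.874390 + 0.517338) = 1.1797 km
W6: √((0.0107·111.32)² + (0.0122·77.34)²) = √(1.418776 + 0.890283) = 1.5196 km
W7: √((-0.0175·111.32)² + (0.0030·77.34)²) = √(3.795094 + 0.053833) = 1.9619 km
W8: √((0.0004·111.32)² + (-0.0121·77.34)²) = √(0.001983 + 0.875748) = 0.9369 km
W9: √((0.0016·111.32)² + (-0.0058·77.34)²) = √(0.031724 + 0.201217) = 0.4826 km
Sorted: W9 (0.4826 km) < W8 (0.9369 km) < W5 (1.1797 km) < W3 (1.3114 km) < …

W9, W8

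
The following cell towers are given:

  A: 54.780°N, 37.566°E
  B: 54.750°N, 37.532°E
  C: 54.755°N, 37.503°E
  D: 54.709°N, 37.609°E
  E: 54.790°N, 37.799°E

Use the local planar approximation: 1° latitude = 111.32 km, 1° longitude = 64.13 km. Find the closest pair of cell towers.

Pairwise distances:
A–B: 3.988 km
A–C: 4.906 km
A–D: 8.371 km
A–E: 14.984 km
B–C: 1.941 km
B–D: 6.724 km
B–E: 17.692 km
C–D: 8.511 km
C–E: 19.378 km
D–E: 15.158 km
Closest pair: B–C at 1.941 km.

B and C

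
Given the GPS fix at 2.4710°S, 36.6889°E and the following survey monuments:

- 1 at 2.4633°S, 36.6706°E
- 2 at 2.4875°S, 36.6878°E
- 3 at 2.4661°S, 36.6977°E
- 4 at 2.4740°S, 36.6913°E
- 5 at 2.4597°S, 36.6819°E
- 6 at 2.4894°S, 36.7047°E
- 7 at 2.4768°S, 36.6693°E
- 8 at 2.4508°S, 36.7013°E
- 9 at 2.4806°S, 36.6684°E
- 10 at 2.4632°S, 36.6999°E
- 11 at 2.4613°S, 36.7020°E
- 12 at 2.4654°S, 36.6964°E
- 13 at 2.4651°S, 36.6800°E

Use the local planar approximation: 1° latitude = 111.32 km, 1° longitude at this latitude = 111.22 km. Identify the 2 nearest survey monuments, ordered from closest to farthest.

Distances from 2.4710°S, 36.6889°E:
1: √((0.0077·111.32)² + (-0.0183·111.22)²) = √(0.734730 + 4.142552) = 2.2085 km
2: √((-0.0165·111.32)² + (-0.0011·111.22)²) = √(3.373761 + 0.014968) = 1.8408 km
3: √((0.0049·111.32)² + (0.0088·111.22)²) = √(0.297535 + 0.957924) = 1.1205 km
4: √((-0.0030·111.32)² + (0.0024·111.22)²) = √(0.111529 + 0.071251) = 0.4275 km
5: √((0.0113·111.32)² + (-0.0070·111.22)²) = √(1.582353 + 0.606125) = 1.4794 km
6: √((-0.0184·111.32)² + (0.0158·111.22)²) = √(4.195484 + 3.088019) = 2.6988 km
7: √((-0.0058·111.32)² + (-0.0196·111.22)²) = √(0.416872 + 4.752016) = 2.2735 km
8: √((0.0202·111.32)² + (0.0124·111.22)²) = √(5.056490 + 1.901994) = 2.6379 km
9: √((-0.0096·111.32)² + (-0.0205·111.22)²) = √(1.142060 + 5.198446) = 2.5180 km
10: √((0.0078·111.32)² + (0.0110·111.22)²) = √(0.753938 + 1.496756) = 1.5002 km
11: √((0.0097·111.32)² + (0.0131·111.22)²) = √(1.165977 + 2.122797) = 1.8135 km
12: √((0.0056·111.32)² + (0.0075·111.22)²) = √(0.388618 + 0.695806) = 1.0414 km
13: √((0.0059·111.32)² + (-0.0089·111.22)²) = √(0.431370 + 0.979819) = 1.1879 km
Sorted: 4 (0.4275 km) < 12 (1.0414 km) < 3 (1.1205 km) < 13 (1.1879 km) < …

4, 12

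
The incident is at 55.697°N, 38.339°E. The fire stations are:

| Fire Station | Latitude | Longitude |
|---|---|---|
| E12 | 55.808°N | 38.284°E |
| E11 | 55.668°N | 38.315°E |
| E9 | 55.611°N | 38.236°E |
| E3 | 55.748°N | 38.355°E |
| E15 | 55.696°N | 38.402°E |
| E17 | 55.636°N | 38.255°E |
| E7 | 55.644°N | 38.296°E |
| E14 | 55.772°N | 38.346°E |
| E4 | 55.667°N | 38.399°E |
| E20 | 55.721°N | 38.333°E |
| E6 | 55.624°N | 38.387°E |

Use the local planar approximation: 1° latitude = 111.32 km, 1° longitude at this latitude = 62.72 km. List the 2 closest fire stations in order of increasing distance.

Distances from 55.697°N, 38.339°E:
E12: √((0.111·111.32)² + (-0.055·62.72)²) = √(152.68359 + 11.89974) = 12.829 km
E11: √((-0.029·111.32)² + (-0.024·62.72)²) = √(10.42179 + 2.26587) = 3.562 km
E9: √((-0.086·111.32)² + (-0.103·62.72)²) = √(91.65229 + 41.73367) = 11.549 km
E3: √((0.051·111.32)² + (0.016·62.72)²) = √(32.23196 + 1.00705) = 5.765 km
E15: √((-0.001·111.32)² + (0.063·62.72)²) = √(0.01239 + 15.61325) = 3.953 km
E17: √((-0.061·111.32)² + (-0.084·62.72)²) = √(46.11116 + 27.75688) = 8.595 km
E7: √((-0.053·111.32)² + (-0.043·62.72)²) = √(34.80953 + 7.27359) = 6.487 km
E14: √((0.075·111.32)² + (0.007·62.72)²) = √(69.70580 + 0.19276) = 8.361 km
E4: √((-0.030·111.32)² + (0.060·62.72)²) = √(11.15293 + 14.16167) = 5.031 km
E20: √((0.024·111.32)² + (-0.006·62.72)²) = √(7.13787 + 0.14162) = 2.698 km
E6: √((-0.073·111.32)² + (0.048·62.72)²) = √(66.03773 + 9.06347) = 8.666 km
Sorted: E20 (2.698 km) < E11 (3.562 km) < E15 (3.953 km) < E4 (5.031 km) < …

E20, E11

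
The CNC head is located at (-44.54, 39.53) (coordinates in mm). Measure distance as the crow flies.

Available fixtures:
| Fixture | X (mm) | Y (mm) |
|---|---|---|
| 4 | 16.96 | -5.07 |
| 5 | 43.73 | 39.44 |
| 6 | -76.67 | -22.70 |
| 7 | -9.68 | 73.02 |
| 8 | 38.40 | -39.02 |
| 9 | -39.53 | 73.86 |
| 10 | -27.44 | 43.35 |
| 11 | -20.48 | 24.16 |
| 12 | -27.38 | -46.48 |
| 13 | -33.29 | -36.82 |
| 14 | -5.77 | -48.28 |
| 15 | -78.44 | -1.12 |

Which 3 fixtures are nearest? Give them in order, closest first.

10, 11, 9

Distances from (-44.54, 39.53):
4: √((61.50)² + (-44.60)²) = √(3782.2500 + 1989.1600) = 75.97 mm
5: √((88.27)² + (-0.09)²) = √(7791.5929 + 0.0081) = 88.27 mm
6: √((-32.13)² + (-62.23)²) = √(1032.3369 + 3872.5729) = 70.04 mm
7: √((34.86)² + (33.49)²) = √(1215.2196 + 1121.5801) = 48.34 mm
8: √((82.94)² + (-78.55)²) = √(6879.0436 + 6170.1025) = 114.23 mm
9: √((5.01)² + (34.33)²) = √(25.1001 + 1178.5489) = 34.69 mm
10: √((17.10)² + (3.82)²) = √(292.4100 + 14.5924) = 17.52 mm
11: √((24.06)² + (-15.37)²) = √(578.8836 + 236.2369) = 28.55 mm
12: √((17.16)² + (-86.01)²) = √(294.4656 + 7397.7201) = 87.71 mm
13: √((11.25)² + (-76.35)²) = √(126.5625 + 5829.3225) = 77.17 mm
14: √((38.77)² + (-87.81)²) = √(1503.1129 + 7710.5961) = 95.99 mm
15: √((-33.90)² + (-40.65)²) = √(1149.2100 + 1652.4225) = 52.93 mm
Sorted: 10 (17.52 mm) < 11 (28.55 mm) < 9 (34.69 mm) < 7 (48.34 mm) < 15 (52.93 mm) < …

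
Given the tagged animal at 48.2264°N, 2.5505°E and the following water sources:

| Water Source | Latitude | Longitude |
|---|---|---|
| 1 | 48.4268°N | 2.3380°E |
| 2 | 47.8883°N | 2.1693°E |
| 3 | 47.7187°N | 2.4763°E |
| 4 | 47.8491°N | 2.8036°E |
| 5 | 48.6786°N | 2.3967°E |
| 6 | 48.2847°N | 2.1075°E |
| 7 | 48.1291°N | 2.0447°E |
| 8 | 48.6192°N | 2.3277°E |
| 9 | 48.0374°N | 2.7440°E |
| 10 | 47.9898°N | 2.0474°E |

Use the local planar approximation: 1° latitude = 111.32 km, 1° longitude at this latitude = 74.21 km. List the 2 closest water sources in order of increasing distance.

Distances from 48.2264°N, 2.5505°E:
1: √((0.2004·111.32)² + (-0.2125·74.21)²) = √(497.670422 + 248.681073) = 27.3194 km
2: √((-0.3381·111.32)² + (-0.3812·74.21)²) = √(1416.565749 + 800.259147) = 47.0832 km
3: √((-0.5077·111.32)² + (-0.0742·74.21)²) = √(3194.189827 + 30.320243) = 56.7848 km
4: √((-0.3773·111.32)² + (0.2531·74.21)²) = √(1764.087025 + 352.784222) = 46.0095 km
5: √((0.4522·111.32)² + (-0.1538·74.21)²) = √(2534.005256 + 130.267937) = 51.6166 km
6: √((0.0583·111.32)² + (-0.4430·74.21)²) = √(42.119529 + 1080.767598) = 33.5095 km
7: √((-0.0973·111.32)² + (-0.5058·74.21)²) = √(117.320006 + 1408.907604) = 39.0670 km
8: √((0.3928·111.32)² + (-0.2228·74.21)²) = √(1912.006452 + 273.372759) = 46.7480 km
9: √((-0.1890·111.32)² + (0.1935·74.21)²) = √(442.659719 + 206.199117) = 25.4727 km
10: √((-0.2366·111.32)² + (-0.5031·74.21)²) = √(693.706679 + 1393.906033) = 45.6904 km
Sorted: 9 (25.4727 km) < 1 (27.3194 km) < 6 (33.5095 km) < 7 (39.0670 km) < …

9, 1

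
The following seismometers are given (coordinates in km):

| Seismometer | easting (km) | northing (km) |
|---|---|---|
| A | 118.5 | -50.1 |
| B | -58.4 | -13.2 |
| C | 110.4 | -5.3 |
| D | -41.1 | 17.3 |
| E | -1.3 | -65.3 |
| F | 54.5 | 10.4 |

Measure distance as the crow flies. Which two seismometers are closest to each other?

B and D

Pairwise distances:
A–B: √((-176.9)² + (36.9)²) = √(31293.610 + 1361.610) = 180.7 km
A–C: √((-8.1)² + (44.8)²) = √(65.610 + 2007.040) = 45.5 km
A–D: √((-159.6)² + (67.4)²) = √(25472.160 + 4542.760) = 173.2 km
A–E: √((-119.8)² + (-15.2)²) = √(14352.040 + 231.040) = 120.8 km
A–F: √((-64.0)² + (60.5)²) = √(4096.000 + 3660.250) = 88.1 km
B–C: √((168.8)² + (7.9)²) = √(28493.440 + 62.410) = 169.0 km
B–D: √((17.3)² + (30.5)²) = √(299.290 + 930.250) = 35.1 km
B–E: √((57.1)² + (-52.1)²) = √(3260.410 + 2714.410) = 77.3 km
B–F: √((112.9)² + (23.6)²) = √(12746.410 + 556.960) = 115.3 km
C–D: √((-151.5)² + (22.6)²) = √(22952.250 + 510.760) = 153.2 km
C–E: √((-111.7)² + (-60.0)²) = √(12476.890 + 3600.000) = 126.8 km
C–F: √((-55.9)² + (15.7)²) = √(3124.810 + 246.490) = 58.1 km
D–E: √((39.8)² + (-82.6)²) = √(1584.040 + 6822.760) = 91.7 km
D–F: √((95.6)² + (-6.9)²) = √(9139.360 + 47.610) = 95.8 km
E–F: √((55.8)² + (75.7)²) = √(3113.640 + 5730.490) = 94.0 km
Closest pair: B–D at 35.1 km.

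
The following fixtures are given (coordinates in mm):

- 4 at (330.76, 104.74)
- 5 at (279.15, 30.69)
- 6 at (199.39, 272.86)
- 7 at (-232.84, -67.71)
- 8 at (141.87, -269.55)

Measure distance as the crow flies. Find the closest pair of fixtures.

Pairwise distances:
4–5: 90.26 mm
4–6: 213.36 mm
4–7: 589.39 mm
4–8: 419.25 mm
5–6: 254.97 mm
5–7: 521.36 mm
5–8: 330.14 mm
6–7: 550.28 mm
6–8: 545.45 mm
7–8: 425.61 mm
Closest pair: 4–5 at 90.26 mm.

4 and 5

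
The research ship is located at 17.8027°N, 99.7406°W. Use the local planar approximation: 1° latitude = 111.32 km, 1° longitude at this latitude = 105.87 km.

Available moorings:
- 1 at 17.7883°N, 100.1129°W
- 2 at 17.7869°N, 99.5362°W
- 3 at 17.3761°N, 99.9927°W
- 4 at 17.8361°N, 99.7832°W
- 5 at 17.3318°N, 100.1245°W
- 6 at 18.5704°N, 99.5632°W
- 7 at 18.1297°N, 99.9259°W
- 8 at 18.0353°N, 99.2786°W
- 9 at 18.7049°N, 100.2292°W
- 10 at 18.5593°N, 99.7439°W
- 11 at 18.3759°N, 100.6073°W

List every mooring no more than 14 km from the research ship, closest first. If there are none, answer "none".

Distances from 17.8027°N, 99.7406°W:
1: √((-0.0144·111.32)² + (-0.3723·105.87)²) = √(2.569635 + 1553.573836) = 39.4480 km
2: √((-0.0158·111.32)² + (0.2044·105.87)²) = √(3.093574 + 468.282156) = 21.7112 km
3: √((-0.4266·111.32)² + (-0.2521·105.87)²) = √(2255.215759 + 712.346865) = 54.4753 km
4: √((0.0334·111.32)² + (-0.0426·105.87)²) = √(13.824178 + 20.340659) = 5.8451 km
5: √((-0.4709·111.32)² + (-0.3839·105.87)²) = √(2747.918046 + 1651.893523) = 66.3311 km
6: √((0.7677·111.32)² + (0.1774·105.87)²) = √(7303.473815 + 352.738657) = 87.4998 km
7: √((0.3270·111.32)² + (-0.1853·105.87)²) = √(1325.079395 + 384.854585) = 41.3513 km
8: √((0.2326·111.32)² + (0.4620·105.87)²) = √(670.449106 + 2392.377875) = 55.3428 km
9: √((0.9022·111.32)² + (-0.4886·105.87)²) = √(10086.768206 + 2675.794467) = 112.9715 km
10: √((0.7566·111.32)² + (-0.0033·105.87)²) = √(7093.802111 + 0.122060) = 84.2254 km
11: √((0.5732·111.32)² + (-0.8667·105.87)²) = √(4071.540497 + 8419.444128) = 111.7631 km
Threshold 14 km: 4 (5.8451 km) is within range.

4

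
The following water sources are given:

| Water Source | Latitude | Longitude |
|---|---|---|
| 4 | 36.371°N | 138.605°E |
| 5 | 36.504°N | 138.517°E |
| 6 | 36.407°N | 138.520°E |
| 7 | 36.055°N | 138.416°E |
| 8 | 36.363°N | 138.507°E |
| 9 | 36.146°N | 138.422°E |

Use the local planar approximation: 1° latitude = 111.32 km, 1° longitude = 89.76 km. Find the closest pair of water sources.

Pairwise distances:
4–5: 16.781 km
4–6: 8.618 km
4–7: 39.054 km
4–8: 8.841 km
4–9: 29.953 km
5–6: 10.801 km
5–7: 50.798 km
5–8: 15.722 km
5–9: 40.755 km
6–7: 40.281 km
6–8: 5.035 km
6–9: 30.357 km
7–8: 35.246 km
7–9: 10.144 km
8–9: 25.333 km
Closest pair: 6–8 at 5.035 km.

6 and 8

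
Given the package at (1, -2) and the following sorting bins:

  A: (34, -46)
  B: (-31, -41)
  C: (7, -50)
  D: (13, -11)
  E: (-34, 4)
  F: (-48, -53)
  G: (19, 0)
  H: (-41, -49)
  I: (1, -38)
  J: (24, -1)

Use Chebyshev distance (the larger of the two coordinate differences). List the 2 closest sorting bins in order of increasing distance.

D, G

Distances from (1, -2):
A: 44
B: 39
C: 48
D: 12
E: 35
F: 51
G: 18
H: 47
I: 36
J: 23
Sorted: D (12) < G (18) < J (23) < E (35) < …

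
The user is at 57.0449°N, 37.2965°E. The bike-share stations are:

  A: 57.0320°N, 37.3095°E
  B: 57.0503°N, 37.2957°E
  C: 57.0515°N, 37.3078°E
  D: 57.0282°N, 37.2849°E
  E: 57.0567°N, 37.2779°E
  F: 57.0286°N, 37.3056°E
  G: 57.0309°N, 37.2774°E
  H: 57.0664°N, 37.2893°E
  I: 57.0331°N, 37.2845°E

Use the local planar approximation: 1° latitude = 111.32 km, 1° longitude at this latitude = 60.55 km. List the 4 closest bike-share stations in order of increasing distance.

B, C, I, A

Distances from 57.0449°N, 37.2965°E:
A: √((-0.0129·111.32)² + (0.0130·60.55)²) = √(2.062176 + 0.619605) = 1.6376 km
B: √((0.0054·111.32)² + (-0.0008·60.55)²) = √(0.361355 + 0.002346) = 0.6031 km
C: √((0.0066·111.32)² + (0.0113·60.55)²) = √(0.539802 + 0.468150) = 1.0040 km
D: √((-0.0167·111.32)² + (-0.0116·60.55)²) = √(3.456045 + 0.493338) = 1.9873 km
E: √((0.0118·111.32)² + (-0.0186·60.55)²) = √(1.725482 + 1.268394) = 1.7303 km
F: √((-0.0163·111.32)² + (0.0091·60.55)²) = √(3.292468 + 0.303607) = 1.8963 km
G: √((-0.0140·111.32)² + (-0.0191·60.55)²) = √(2.428860 + 1.337504) = 1.9407 km
H: √((0.0215·111.32)² + (-0.0072·60.55)²) = √(5.728268 + 0.190061) = 2.4328 km
I: √((-0.0118·111.32)² + (-0.0120·60.55)²) = √(1.725482 + 0.527948) = 1.5011 km
Sorted: B (0.6031 km) < C (1.0040 km) < I (1.5011 km) < A (1.6376 km) < E (1.7303 km) < F (1.8963 km) < …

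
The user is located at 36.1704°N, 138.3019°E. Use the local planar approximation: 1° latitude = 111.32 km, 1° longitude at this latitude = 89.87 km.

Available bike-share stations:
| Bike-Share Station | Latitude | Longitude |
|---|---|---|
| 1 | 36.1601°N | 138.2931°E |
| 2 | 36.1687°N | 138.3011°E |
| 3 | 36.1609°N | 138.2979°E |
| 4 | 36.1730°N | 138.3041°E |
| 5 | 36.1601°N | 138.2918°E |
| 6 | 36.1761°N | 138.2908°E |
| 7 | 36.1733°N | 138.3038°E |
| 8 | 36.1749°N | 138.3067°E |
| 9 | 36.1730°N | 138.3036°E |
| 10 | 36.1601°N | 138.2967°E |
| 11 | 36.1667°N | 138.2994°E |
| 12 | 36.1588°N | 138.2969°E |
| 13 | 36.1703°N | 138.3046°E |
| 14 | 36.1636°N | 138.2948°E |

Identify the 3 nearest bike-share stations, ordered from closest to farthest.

Distances from 36.1704°N, 138.3019°E:
1: √((-0.0103·111.32)² + (-0.0088·89.87)²) = √(1.314682 + 0.625453) = 1.3929 km
2: √((-0.0017·111.32)² + (-0.0008·89.87)²) = √(0.035813 + 0.005169) = 0.2024 km
3: √((-0.0095·111.32)² + (-0.0040·89.87)²) = √(1.118391 + 0.129226) = 1.1170 km
4: √((0.0026·111.32)² + (0.0022·89.87)²) = √(0.083771 + 0.039091) = 0.3505 km
5: √((-0.0103·111.32)² + (-0.0101·89.87)²) = √(1.314682 + 0.823896) = 1.4624 km
6: √((0.0057·111.32)² + (-0.0111·89.87)²) = √(0.402621 + 0.995120) = 1.1823 km
7: √((0.0029·111.32)² + (0.0019·89.87)²) = √(0.104218 + 0.029157) = 0.3652 km
8: √((0.0045·111.32)² + (0.0048·89.87)²) = √(0.250941 + 0.186085) = 0.6611 km
9: √((0.0026·111.32)² + (0.0017·89.87)²) = √(0.083771 + 0.023341) = 0.3273 km
10: √((-0.0103·111.32)² + (-0.0052·89.87)²) = √(1.314682 + 0.218392) = 1.2382 km
11: √((-0.0037·111.32)² + (-0.0025·89.87)²) = √(0.169648 + 0.050479) = 0.4692 km
12: √((-0.0116·111.32)² + (-0.0050·89.87)²) = √(1.667487 + 0.201915) = 1.3673 km
13: √((-0.0001·111.32)² + (0.0027·89.87)²) = √(0.000124 + 0.058879) = 0.2429 km
14: √((-0.0068·111.32)² + (-0.0071·89.87)²) = √(0.573013 + 0.407142) = 0.9900 km
Sorted: 2 (0.2024 km) < 13 (0.2429 km) < 9 (0.3273 km) < 4 (0.3505 km) < 7 (0.3652 km) < …

2, 13, 9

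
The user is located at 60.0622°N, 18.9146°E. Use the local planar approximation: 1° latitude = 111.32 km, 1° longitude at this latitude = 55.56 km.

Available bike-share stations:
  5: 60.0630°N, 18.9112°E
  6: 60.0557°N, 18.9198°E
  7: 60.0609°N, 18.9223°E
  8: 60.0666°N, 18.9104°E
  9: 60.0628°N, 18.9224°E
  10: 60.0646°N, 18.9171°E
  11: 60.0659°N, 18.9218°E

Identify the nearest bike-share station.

5

Distances from 60.0622°N, 18.9146°E:
5: 0.2088 km
6: 0.7791 km
7: 0.4516 km
8: 0.5426 km
9: 0.4385 km
10: 0.3011 km
11: 0.5742 km
Minimum: 5 at 0.2088 km.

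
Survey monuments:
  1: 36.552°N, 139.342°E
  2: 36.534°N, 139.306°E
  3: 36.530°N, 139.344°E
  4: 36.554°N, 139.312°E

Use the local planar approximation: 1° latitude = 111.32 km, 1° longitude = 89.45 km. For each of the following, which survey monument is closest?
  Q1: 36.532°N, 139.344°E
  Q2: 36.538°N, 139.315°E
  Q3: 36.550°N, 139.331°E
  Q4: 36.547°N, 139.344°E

Q1 at 36.532°N, 139.344°E:
  1: 2.234 km
  2: 3.406 km
  3: 0.223 km
  4: 3.767 km
  → nearest: 3 (0.223 km)
Q2 at 36.538°N, 139.315°E:
  1: 2.874 km
  2: 0.920 km
  3: 2.743 km
  4: 1.801 km
  → nearest: 2 (0.920 km)
Q3 at 36.550°N, 139.331°E:
  1: 1.009 km
  2: 2.859 km
  3: 2.512 km
  4: 1.757 km
  → nearest: 1 (1.009 km)
Q4 at 36.547°N, 139.344°E:
  1: 0.585 km
  2: 3.694 km
  3: 1.892 km
  4: 2.967 km
  → nearest: 1 (0.585 km)

Q1→3; Q2→2; Q3→1; Q4→1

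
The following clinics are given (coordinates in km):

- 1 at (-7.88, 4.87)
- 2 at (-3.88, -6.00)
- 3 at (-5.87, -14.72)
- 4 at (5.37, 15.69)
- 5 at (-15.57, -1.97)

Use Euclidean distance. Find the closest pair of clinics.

2 and 3

Pairwise distances:
1–2: √((4.00)² + (-10.87)²) = √(16.0000 + 118.1569) = 11.58 km
1–3: √((2.01)² + (-19.59)²) = √(4.0401 + 383.7681) = 19.69 km
1–4: √((13.25)² + (10.82)²) = √(175.5625 + 117.0724) = 17.11 km
1–5: √((-7.69)² + (-6.84)²) = √(59.1361 + 46.7856) = 10.29 km
2–3: √((-1.99)² + (-8.72)²) = √(3.9601 + 76.0384) = 8.94 km
2–4: √((9.25)² + (21.69)²) = √(85.5625 + 470.4561) = 23.58 km
2–5: √((-11.69)² + (4.03)²) = √(136.6561 + 16.2409) = 12.37 km
3–4: √((11.24)² + (30.41)²) = √(126.3376 + 924.7681) = 32.42 km
3–5: √((-9.70)² + (12.75)²) = √(94.0900 + 162.5625) = 16.02 km
4–5: √((-20.94)² + (-17.66)²) = √(438.4836 + 311.8756) = 27.39 km
Closest pair: 2–3 at 8.94 km.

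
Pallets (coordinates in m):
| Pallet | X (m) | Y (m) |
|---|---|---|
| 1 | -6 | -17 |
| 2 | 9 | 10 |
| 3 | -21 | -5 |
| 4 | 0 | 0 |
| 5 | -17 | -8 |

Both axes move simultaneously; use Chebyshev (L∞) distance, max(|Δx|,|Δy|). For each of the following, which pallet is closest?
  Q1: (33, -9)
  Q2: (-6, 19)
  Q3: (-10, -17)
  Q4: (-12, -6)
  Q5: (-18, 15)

Q1→2; Q2→2; Q3→1; Q4→5; Q5→4

Q1 at (33, -9):
  1: 39 m
  2: 24 m
  3: 54 m
  4: 33 m
  5: 50 m
  → nearest: 2 (24 m)
Q2 at (-6, 19):
  1: 36 m
  2: 15 m
  3: 24 m
  4: 19 m
  5: 27 m
  → nearest: 2 (15 m)
Q3 at (-10, -17):
  1: 4 m
  2: 27 m
  3: 12 m
  4: 17 m
  5: 9 m
  → nearest: 1 (4 m)
Q4 at (-12, -6):
  1: 11 m
  2: 21 m
  3: 9 m
  4: 12 m
  5: 5 m
  → nearest: 5 (5 m)
Q5 at (-18, 15):
  1: 32 m
  2: 27 m
  3: 20 m
  4: 18 m
  5: 23 m
  → nearest: 4 (18 m)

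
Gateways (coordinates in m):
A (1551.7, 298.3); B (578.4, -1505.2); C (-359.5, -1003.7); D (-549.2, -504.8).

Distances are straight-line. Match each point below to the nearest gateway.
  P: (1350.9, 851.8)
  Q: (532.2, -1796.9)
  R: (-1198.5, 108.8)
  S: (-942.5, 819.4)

P→A; Q→B; R→D; S→D

P at (1350.9, 851.8):
  A: 588.8 m
  B: 2480.4 m
  C: 2523.6 m
  D: 2334.7 m
  → nearest: A (588.8 m)
Q at (532.2, -1796.9):
  A: 2330.1 m
  B: 295.3 m
  C: 1193.4 m
  D: 1684.9 m
  → nearest: B (295.3 m)
R at (-1198.5, 108.8):
  A: 2756.7 m
  B: 2400.5 m
  C: 1393.4 m
  D: 893.4 m
  → nearest: D (893.4 m)
S at (-942.5, 819.4):
  A: 2548.1 m
  B: 2777.9 m
  C: 1914.0 m
  D: 1381.4 m
  → nearest: D (1381.4 m)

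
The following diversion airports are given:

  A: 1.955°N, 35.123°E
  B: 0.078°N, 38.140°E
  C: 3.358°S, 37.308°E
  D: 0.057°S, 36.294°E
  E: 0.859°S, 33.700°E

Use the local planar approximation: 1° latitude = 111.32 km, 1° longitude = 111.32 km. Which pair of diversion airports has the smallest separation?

B and D

Pairwise distances:
A–B: 395.545 km
A–C: 639.506 km
A–D: 259.148 km
A–E: 351.029 km
B–C: 393.549 km
B–D: 206.046 km
B–E: 505.147 km
C–D: 384.414 km
C–E: 488.575 km
D–E: 302.251 km
Closest pair: B–D at 206.046 km.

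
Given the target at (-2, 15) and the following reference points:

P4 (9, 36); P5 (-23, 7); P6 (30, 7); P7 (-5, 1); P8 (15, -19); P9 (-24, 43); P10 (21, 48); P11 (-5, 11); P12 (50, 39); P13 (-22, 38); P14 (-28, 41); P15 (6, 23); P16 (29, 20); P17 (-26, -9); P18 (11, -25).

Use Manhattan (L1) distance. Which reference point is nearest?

Distances from (-2, 15):
P4: |11| + |21| = 11 + 21 = 32
P5: |-21| + |-8| = 21 + 8 = 29
P6: |32| + |-8| = 32 + 8 = 40
P7: |-3| + |-14| = 3 + 14 = 17
P8: |17| + |-34| = 17 + 34 = 51
P9: |-22| + |28| = 22 + 28 = 50
P10: |23| + |33| = 23 + 33 = 56
P11: |-3| + |-4| = 3 + 4 = 7
P12: |52| + |24| = 52 + 24 = 76
P13: |-20| + |23| = 20 + 23 = 43
P14: |-26| + |26| = 26 + 26 = 52
P15: |8| + |8| = 8 + 8 = 16
P16: |31| + |5| = 31 + 5 = 36
P17: |-24| + |-24| = 24 + 24 = 48
P18: |13| + |-40| = 13 + 40 = 53
Minimum: P11 at 7.

P11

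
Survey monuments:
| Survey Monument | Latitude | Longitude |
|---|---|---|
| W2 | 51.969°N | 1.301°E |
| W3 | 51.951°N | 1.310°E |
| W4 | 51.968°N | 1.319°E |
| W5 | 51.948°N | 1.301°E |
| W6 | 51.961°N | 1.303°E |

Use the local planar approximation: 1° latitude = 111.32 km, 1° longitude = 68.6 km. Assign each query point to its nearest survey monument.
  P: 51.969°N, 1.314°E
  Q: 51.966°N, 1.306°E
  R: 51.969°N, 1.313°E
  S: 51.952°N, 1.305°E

P at 51.969°N, 1.314°E:
  W2: 0.891800 km
  W3: 2.022461 km
  W4: 0.360612 km
  W5: 2.502048 km
  W6: 1.167270 km
  → nearest: W4 (0.360612 km)
Q at 51.966°N, 1.306°E:
  W2: 0.478726 km
  W3: 1.692196 km
  W4: 0.919171 km
  W5: 2.032905 km
  W6: 0.593428 km
  → nearest: W2 (0.478726 km)
R at 51.969°N, 1.313°E:
  W2: 0.823200 km
  W3: 2.014301 km
  W4: 0.426388 km
  W5: 2.478426 km
  W6: 1.124141 km
  → nearest: W4 (0.426388 km)
S at 51.952°N, 1.305°E:
  W2: 1.912230 km
  W3: 0.360612 km
  W4: 2.023550 km
  W5: 0.523039 km
  W6: 1.011231 km
  → nearest: W3 (0.360612 km)

P→W4; Q→W2; R→W4; S→W3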